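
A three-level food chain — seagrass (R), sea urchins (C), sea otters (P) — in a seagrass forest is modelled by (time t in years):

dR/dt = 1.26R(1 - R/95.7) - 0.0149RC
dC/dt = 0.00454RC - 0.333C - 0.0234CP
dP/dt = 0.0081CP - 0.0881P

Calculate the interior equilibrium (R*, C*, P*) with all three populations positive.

From dP/dt = 0: 0.0081C* = 0.0881, so C* = 10.9.
From dR/dt = 0: 1.26(1 - R*/95.7) = 0.0149·10.9, giving R* = 95.7·(1 - 0.129) = 83.4.
From dC/dt = 0: 0.00454·83.4 - 0.333 = 0.0234P*, so P* = 0.0456/0.0234 = 1.95.

R* ≈ 83.4, C* ≈ 10.9, P* ≈ 1.95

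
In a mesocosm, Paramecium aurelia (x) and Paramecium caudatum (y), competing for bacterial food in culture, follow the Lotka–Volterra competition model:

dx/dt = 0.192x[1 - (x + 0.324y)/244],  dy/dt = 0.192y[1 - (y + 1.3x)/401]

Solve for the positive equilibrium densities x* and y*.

x* ≈ 197, y* ≈ 145

Setting both brackets to zero gives the nullclines x + 0.324y = 244 and 1.3x + y = 401.
Substituting y = 401 - 1.3x into the first: x(1 - 0.324·1.3) = 244 - 0.324·401.
So x* = 114/0.579 = 197, and then y* = 401 - 1.3·197 = 145.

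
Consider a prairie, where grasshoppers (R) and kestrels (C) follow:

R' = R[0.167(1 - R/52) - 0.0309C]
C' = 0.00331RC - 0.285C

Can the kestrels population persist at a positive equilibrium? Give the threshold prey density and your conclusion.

Threshold R = 86.1; K < 86.1, so no, the predator goes extinct.

The predator equation gives dC/dt > 0 only when R > 0.285/0.00331 = 86.1.
Without the predator, R → K = 52. Since 52 < 86.1, the predator cannot invade.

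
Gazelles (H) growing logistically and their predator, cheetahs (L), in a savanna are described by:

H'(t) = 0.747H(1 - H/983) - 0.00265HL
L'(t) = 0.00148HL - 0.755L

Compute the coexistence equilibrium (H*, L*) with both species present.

From dL/dt = 0 with L > 0: 0.00148H* = 0.755, so H* = 510.
Substitute into dH/dt = 0: 0.747(1 - 510/983) = 0.00265L*.
The bracket is 0.481, giving L* = 0.359/0.00265 = 136.

H* ≈ 510, L* ≈ 136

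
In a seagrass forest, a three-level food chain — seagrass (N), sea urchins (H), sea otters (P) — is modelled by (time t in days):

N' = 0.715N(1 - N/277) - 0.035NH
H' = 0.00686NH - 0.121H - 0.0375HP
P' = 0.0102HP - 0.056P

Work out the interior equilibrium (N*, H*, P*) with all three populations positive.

N* ≈ 203, H* ≈ 5.49, P* ≈ 33.8

From dP/dt = 0: 0.0102H* = 0.056, so H* = 5.49.
From dN/dt = 0: 0.715(1 - N*/277) = 0.035·5.49, giving N* = 277·(1 - 0.269) = 203.
From dH/dt = 0: 0.00686·203 - 0.121 = 0.0375P*, so P* = 1.27/0.0375 = 33.8.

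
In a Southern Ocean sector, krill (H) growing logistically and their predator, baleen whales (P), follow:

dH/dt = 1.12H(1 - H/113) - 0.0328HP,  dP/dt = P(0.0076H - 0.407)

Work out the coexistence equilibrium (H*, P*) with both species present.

H* ≈ 53.6, P* ≈ 18

From dP/dt = 0 with P > 0: 0.0076H* = 0.407, so H* = 53.6.
Substitute into dH/dt = 0: 1.12(1 - 53.6/113) = 0.0328P*.
The bracket is 0.526, giving P* = 0.589/0.0328 = 18.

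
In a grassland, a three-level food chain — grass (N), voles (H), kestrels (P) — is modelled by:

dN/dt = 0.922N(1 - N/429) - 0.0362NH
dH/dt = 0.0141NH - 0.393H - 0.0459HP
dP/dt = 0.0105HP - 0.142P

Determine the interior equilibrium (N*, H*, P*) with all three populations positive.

N* ≈ 201, H* ≈ 13.5, P* ≈ 53.2

From dP/dt = 0: 0.0105H* = 0.142, so H* = 13.5.
From dN/dt = 0: 0.922(1 - N*/429) = 0.0362·13.5, giving N* = 429·(1 - 0.531) = 201.
From dH/dt = 0: 0.0141·201 - 0.393 = 0.0459P*, so P* = 2.44/0.0459 = 53.2.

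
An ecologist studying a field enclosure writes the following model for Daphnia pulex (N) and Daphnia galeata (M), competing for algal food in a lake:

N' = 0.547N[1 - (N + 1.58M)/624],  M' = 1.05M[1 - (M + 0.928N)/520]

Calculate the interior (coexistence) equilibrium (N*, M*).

Setting both brackets to zero gives the nullclines N + 1.58M = 624 and 0.928N + M = 520.
Substituting M = 520 - 0.928N into the first: N(1 - 1.58·0.928) = 624 - 1.58·520.
So N* = -198/-0.466 = 424, and then M* = 520 - 0.928·424 = 127.

N* ≈ 424, M* ≈ 127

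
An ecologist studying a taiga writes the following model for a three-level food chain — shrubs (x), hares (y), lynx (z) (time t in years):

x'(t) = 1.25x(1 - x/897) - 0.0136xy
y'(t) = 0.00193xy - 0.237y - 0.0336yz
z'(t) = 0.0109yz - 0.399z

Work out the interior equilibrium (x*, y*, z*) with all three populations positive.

From dz/dt = 0: 0.0109y* = 0.399, so y* = 36.6.
From dx/dt = 0: 1.25(1 - x*/897) = 0.0136·36.6, giving x* = 897·(1 - 0.398) = 540.
From dy/dt = 0: 0.00193·540 - 0.237 = 0.0336z*, so z* = 0.805/0.0336 = 24.

x* ≈ 540, y* ≈ 36.6, z* ≈ 24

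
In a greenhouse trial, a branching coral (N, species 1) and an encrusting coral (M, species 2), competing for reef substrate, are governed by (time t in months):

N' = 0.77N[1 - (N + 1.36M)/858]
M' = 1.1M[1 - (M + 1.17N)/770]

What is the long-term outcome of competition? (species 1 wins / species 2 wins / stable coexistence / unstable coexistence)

unstable coexistence (outcome depends on initial conditions)

Compare the nullcline intercepts: K1/α12 = 858/1.36 = 631 < K2 = 770; K2/α21 = 770/1.17 = 658 < K1 = 858.
Since both are reversed, neither can invade when rare; the interior point is a saddle.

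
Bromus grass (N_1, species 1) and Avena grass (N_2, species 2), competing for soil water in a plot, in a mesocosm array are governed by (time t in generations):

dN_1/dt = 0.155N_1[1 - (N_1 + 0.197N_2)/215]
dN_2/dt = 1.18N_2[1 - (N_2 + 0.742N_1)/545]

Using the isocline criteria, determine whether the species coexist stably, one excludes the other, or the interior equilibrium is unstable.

Compare the nullcline intercepts: K1/α12 = 215/0.197 = 1090 > K2 = 545; K2/α21 = 545/0.742 = 735 > K1 = 215.
Since both inequalities hold, each species can invade when rare, so the interior equilibrium is stable.

stable coexistence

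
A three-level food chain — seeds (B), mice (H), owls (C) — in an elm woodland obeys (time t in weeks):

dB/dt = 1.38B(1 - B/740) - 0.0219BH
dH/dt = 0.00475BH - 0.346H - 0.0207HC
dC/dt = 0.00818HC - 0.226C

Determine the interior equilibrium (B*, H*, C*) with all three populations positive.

From dC/dt = 0: 0.00818H* = 0.226, so H* = 27.6.
From dB/dt = 0: 1.38(1 - B*/740) = 0.0219·27.6, giving B* = 740·(1 - 0.438) = 416.
From dH/dt = 0: 0.00475·416 - 0.346 = 0.0207C*, so C* = 1.63/0.0207 = 78.6.

B* ≈ 416, H* ≈ 27.6, C* ≈ 78.6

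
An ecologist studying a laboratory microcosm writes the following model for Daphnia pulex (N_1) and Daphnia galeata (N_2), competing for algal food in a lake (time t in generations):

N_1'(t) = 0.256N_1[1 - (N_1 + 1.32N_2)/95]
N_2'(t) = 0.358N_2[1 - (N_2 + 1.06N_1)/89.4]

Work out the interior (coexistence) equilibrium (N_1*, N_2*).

N_1* ≈ 57.6, N_2* ≈ 28.3

Setting both brackets to zero gives the nullclines N_1 + 1.32N_2 = 95 and 1.06N_1 + N_2 = 89.4.
Substituting N_2 = 89.4 - 1.06N_1 into the first: N_1(1 - 1.32·1.06) = 95 - 1.32·89.4.
So N_1* = -23/-0.399 = 57.6, and then N_2* = 89.4 - 1.06·57.6 = 28.3.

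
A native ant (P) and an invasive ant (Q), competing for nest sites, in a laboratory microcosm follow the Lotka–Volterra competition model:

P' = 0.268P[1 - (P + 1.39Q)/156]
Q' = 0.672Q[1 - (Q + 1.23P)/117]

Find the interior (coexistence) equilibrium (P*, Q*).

Setting both brackets to zero gives the nullclines P + 1.39Q = 156 and 1.23P + Q = 117.
Substituting Q = 117 - 1.23P into the first: P(1 - 1.39·1.23) = 156 - 1.39·117.
So P* = -6.63/-0.71 = 9.34, and then Q* = 117 - 1.23·9.34 = 106.

P* ≈ 9.34, Q* ≈ 106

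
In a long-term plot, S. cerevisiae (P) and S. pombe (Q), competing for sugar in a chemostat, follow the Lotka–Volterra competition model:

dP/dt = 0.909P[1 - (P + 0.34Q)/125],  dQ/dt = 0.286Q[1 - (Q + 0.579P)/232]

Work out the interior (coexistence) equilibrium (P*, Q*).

P* ≈ 57.4, Q* ≈ 199

Setting both brackets to zero gives the nullclines P + 0.34Q = 125 and 0.579P + Q = 232.
Substituting Q = 232 - 0.579P into the first: P(1 - 0.34·0.579) = 125 - 0.34·232.
So P* = 46.1/0.803 = 57.4, and then Q* = 232 - 0.579·57.4 = 199.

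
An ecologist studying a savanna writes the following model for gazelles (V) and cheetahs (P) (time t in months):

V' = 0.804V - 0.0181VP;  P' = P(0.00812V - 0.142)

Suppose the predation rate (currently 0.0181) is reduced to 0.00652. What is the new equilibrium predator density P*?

At the interior fixed point, setting dV/dt = 0 with V > 0 fixes P* = (prey growth rate)/(VP coefficient) — independent of the other coefficients.
With the change, P* = 0.804/0.00652 = 123; it rises from 44.4.

P* ≈ 123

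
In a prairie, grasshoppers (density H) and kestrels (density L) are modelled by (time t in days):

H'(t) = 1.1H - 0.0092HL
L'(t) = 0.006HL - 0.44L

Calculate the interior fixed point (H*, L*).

H* ≈ 73.3, L* ≈ 120

Set dL/dt = 0 with L > 0: 0.006H - 0.44 = 0, so H* = 0.44/0.006 = 73.3.
Set dH/dt = 0 with H > 0: 1.1 - 0.0092L = 0, so L* = 1.1/0.0092 = 120.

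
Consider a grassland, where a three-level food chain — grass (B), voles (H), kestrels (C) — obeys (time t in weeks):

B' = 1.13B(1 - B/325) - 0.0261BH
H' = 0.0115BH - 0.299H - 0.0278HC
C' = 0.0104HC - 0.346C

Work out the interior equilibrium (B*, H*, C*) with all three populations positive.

From dC/dt = 0: 0.0104H* = 0.346, so H* = 33.3.
From dB/dt = 0: 1.13(1 - B*/325) = 0.0261·33.3, giving B* = 325·(1 - 0.768) = 75.3.
From dH/dt = 0: 0.0115·75.3 - 0.299 = 0.0278C*, so C* = 0.566/0.0278 = 20.4.

B* ≈ 75.3, H* ≈ 33.3, C* ≈ 20.4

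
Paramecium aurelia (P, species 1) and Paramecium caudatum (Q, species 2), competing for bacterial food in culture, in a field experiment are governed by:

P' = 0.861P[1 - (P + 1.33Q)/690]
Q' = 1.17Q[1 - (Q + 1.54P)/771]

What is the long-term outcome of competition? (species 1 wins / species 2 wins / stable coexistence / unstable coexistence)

Compare the nullcline intercepts: K1/α12 = 690/1.33 = 519 < K2 = 771; K2/α21 = 771/1.54 = 501 < K1 = 690.
Since both are reversed, neither can invade when rare; the interior point is a saddle.

unstable coexistence (outcome depends on initial conditions)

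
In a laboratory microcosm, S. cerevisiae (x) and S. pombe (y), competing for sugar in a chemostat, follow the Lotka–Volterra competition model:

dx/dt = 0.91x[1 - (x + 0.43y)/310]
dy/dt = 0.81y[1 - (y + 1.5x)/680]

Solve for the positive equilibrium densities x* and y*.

Setting both brackets to zero gives the nullclines x + 0.43y = 310 and 1.5x + y = 680.
Substituting y = 680 - 1.5x into the first: x(1 - 0.43·1.5) = 310 - 0.43·680.
So x* = 17.6/0.355 = 49.6, and then y* = 680 - 1.5·49.6 = 606.

x* ≈ 49.6, y* ≈ 606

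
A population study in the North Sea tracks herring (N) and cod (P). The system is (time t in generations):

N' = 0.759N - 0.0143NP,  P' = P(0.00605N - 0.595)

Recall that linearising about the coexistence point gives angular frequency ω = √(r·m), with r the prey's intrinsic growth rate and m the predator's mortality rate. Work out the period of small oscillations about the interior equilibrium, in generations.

Here r = 0.759 and m = 0.595, so r·m = 0.452.
ω = √0.452 = 0.672 per generation, hence T = 2π/ω ≈ 9.35 generations.

T ≈ 9.35 generations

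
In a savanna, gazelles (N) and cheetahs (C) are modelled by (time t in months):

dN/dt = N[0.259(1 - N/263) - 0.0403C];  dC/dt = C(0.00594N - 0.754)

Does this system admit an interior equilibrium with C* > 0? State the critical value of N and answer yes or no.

Threshold N = 127; K > 127, so yes, the predator persists.

The predator equation gives dC/dt > 0 only when N > 0.754/0.00594 = 127.
Without the predator, N → K = 263. Since 263 > 127, the predator can invade and persist.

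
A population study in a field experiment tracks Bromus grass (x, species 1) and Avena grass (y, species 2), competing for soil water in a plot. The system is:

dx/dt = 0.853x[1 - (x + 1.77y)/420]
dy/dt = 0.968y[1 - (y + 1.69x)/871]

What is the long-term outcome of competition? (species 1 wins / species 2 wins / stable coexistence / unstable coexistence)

Compare the nullcline intercepts: K1/α12 = 420/1.77 = 237 < K2 = 871; K2/α21 = 871/1.69 = 515 > K1 = 420.
Since the inequalities point opposite ways, species 2 can invade but species 1 cannot.

species 2 excludes species 1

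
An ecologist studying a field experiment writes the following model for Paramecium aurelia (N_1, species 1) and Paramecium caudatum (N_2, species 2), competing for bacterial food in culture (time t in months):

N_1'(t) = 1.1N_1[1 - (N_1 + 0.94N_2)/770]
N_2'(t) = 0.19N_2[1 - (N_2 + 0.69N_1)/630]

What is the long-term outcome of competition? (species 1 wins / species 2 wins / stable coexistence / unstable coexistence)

Compare the nullcline intercepts: K1/α12 = 770/0.94 = 819 > K2 = 630; K2/α21 = 630/0.69 = 913 > K1 = 770.
Since both inequalities hold, each species can invade when rare, so the interior equilibrium is stable.

stable coexistence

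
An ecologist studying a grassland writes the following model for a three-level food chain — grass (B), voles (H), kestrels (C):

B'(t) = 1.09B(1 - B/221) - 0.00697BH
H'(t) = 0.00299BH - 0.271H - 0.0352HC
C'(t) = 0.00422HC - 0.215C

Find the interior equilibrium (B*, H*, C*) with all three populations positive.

B* ≈ 149, H* ≈ 50.9, C* ≈ 4.96

From dC/dt = 0: 0.00422H* = 0.215, so H* = 50.9.
From dB/dt = 0: 1.09(1 - B*/221) = 0.00697·50.9, giving B* = 221·(1 - 0.326) = 149.
From dH/dt = 0: 0.00299·149 - 0.271 = 0.0352C*, so C* = 0.175/0.0352 = 4.96.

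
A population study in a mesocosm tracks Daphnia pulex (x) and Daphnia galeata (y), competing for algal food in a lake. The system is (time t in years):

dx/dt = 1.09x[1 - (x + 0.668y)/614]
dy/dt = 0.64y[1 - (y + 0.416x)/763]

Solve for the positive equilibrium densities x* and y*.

x* ≈ 144, y* ≈ 703

Setting both brackets to zero gives the nullclines x + 0.668y = 614 and 0.416x + y = 763.
Substituting y = 763 - 0.416x into the first: x(1 - 0.668·0.416) = 614 - 0.668·763.
So x* = 104/0.722 = 144, and then y* = 763 - 0.416·144 = 703.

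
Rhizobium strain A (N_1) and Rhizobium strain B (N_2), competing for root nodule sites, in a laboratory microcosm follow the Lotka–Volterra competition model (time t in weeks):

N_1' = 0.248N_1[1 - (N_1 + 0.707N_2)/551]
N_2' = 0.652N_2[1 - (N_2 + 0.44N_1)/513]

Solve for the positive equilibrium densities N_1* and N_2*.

Setting both brackets to zero gives the nullclines N_1 + 0.707N_2 = 551 and 0.44N_1 + N_2 = 513.
Substituting N_2 = 513 - 0.44N_1 into the first: N_1(1 - 0.707·0.44) = 551 - 0.707·513.
So N_1* = 188/0.689 = 273, and then N_2* = 513 - 0.44·273 = 393.

N_1* ≈ 273, N_2* ≈ 393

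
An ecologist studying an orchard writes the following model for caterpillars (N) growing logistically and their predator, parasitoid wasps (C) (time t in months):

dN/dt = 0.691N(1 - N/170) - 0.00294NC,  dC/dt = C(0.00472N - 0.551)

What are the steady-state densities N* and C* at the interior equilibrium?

N* ≈ 117, C* ≈ 73.6

From dC/dt = 0 with C > 0: 0.00472N* = 0.551, so N* = 117.
Substitute into dN/dt = 0: 0.691(1 - 117/170) = 0.00294C*.
The bracket is 0.313, giving C* = 0.216/0.00294 = 73.6.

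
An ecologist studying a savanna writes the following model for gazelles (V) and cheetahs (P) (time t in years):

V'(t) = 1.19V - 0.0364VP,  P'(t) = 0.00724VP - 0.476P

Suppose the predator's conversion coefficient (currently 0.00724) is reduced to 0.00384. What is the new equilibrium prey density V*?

At the interior fixed point, setting dP/dt = 0 with P > 0 fixes V* = (predator death rate)/(VP coefficient) — independent of the other coefficients.
With the change, V* = 0.476/0.00384 = 124; it rises from 65.7.

V* ≈ 124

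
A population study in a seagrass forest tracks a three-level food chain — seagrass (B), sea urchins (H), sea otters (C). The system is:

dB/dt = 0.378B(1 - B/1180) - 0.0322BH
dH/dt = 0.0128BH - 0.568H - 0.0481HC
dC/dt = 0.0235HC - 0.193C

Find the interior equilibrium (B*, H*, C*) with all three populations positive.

From dC/dt = 0: 0.0235H* = 0.193, so H* = 8.21.
From dB/dt = 0: 0.378(1 - B*/1180) = 0.0322·8.21, giving B* = 1180·(1 - 0.7) = 354.
From dH/dt = 0: 0.0128·354 - 0.568 = 0.0481C*, so C* = 3.97/0.0481 = 82.5.

B* ≈ 354, H* ≈ 8.21, C* ≈ 82.5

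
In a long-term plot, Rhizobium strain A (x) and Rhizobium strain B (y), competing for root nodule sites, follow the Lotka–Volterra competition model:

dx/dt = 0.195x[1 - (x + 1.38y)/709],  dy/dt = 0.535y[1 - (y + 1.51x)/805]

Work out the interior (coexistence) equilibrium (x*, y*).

Setting both brackets to zero gives the nullclines x + 1.38y = 709 and 1.51x + y = 805.
Substituting y = 805 - 1.51x into the first: x(1 - 1.38·1.51) = 709 - 1.38·805.
So x* = -402/-1.08 = 371, and then y* = 805 - 1.51·371 = 245.

x* ≈ 371, y* ≈ 245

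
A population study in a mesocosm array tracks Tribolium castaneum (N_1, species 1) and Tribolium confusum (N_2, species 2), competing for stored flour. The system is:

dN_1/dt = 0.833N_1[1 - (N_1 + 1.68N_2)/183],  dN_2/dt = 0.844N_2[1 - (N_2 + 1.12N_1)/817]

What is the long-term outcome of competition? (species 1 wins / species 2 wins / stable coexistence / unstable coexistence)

species 2 excludes species 1

Compare the nullcline intercepts: K1/α12 = 183/1.68 = 109 < K2 = 817; K2/α21 = 817/1.12 = 729 > K1 = 183.
Since the inequalities point opposite ways, species 2 can invade but species 1 cannot.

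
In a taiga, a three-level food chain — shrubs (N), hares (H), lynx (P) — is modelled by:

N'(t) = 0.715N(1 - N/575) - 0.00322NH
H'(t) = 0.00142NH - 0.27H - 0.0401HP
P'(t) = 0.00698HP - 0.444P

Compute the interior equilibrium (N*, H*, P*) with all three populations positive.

N* ≈ 410, H* ≈ 63.6, P* ≈ 7.8

From dP/dt = 0: 0.00698H* = 0.444, so H* = 63.6.
From dN/dt = 0: 0.715(1 - N*/575) = 0.00322·63.6, giving N* = 575·(1 - 0.286) = 410.
From dH/dt = 0: 0.00142·410 - 0.27 = 0.0401P*, so P* = 0.313/0.0401 = 7.8.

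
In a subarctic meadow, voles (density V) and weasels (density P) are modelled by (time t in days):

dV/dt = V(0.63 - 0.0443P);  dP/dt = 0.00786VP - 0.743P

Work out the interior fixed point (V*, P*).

V* ≈ 94.5, P* ≈ 14.2

Set dP/dt = 0 with P > 0: 0.00786V - 0.743 = 0, so V* = 0.743/0.00786 = 94.5.
Set dV/dt = 0 with V > 0: 0.63 - 0.0443P = 0, so P* = 0.63/0.0443 = 14.2.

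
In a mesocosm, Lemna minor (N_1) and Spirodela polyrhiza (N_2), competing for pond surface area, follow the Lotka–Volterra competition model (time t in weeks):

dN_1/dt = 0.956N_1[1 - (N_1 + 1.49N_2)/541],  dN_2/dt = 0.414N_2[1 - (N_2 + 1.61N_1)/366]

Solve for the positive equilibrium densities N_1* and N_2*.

N_1* ≈ 3.1, N_2* ≈ 361

Setting both brackets to zero gives the nullclines N_1 + 1.49N_2 = 541 and 1.61N_1 + N_2 = 366.
Substituting N_2 = 366 - 1.61N_1 into the first: N_1(1 - 1.49·1.61) = 541 - 1.49·366.
So N_1* = -4.34/-1.4 = 3.1, and then N_2* = 366 - 1.61·3.1 = 361.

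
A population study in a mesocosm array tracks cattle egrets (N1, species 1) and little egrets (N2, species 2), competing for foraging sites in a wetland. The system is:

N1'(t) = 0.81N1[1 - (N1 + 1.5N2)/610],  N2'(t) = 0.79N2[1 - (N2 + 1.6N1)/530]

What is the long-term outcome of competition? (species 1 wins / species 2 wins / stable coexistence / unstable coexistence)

Compare the nullcline intercepts: K1/α12 = 610/1.5 = 407 < K2 = 530; K2/α21 = 530/1.6 = 331 < K1 = 610.
Since both are reversed, neither can invade when rare; the interior point is a saddle.

unstable coexistence (outcome depends on initial conditions)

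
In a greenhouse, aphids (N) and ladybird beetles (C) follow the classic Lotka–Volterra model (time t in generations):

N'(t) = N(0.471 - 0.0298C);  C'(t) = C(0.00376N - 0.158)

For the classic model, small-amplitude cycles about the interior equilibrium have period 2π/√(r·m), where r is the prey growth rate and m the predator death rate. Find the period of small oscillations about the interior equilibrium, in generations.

T ≈ 23 generations

Here r = 0.471 and m = 0.158, so r·m = 0.0744.
ω = √0.0744 = 0.273 per generation, hence T = 2π/ω ≈ 23 generations.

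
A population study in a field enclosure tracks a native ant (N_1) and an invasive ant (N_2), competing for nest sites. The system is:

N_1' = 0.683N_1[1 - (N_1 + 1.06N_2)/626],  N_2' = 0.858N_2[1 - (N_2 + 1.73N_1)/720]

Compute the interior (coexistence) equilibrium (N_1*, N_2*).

N_1* ≈ 165, N_2* ≈ 435

Setting both brackets to zero gives the nullclines N_1 + 1.06N_2 = 626 and 1.73N_1 + N_2 = 720.
Substituting N_2 = 720 - 1.73N_1 into the first: N_1(1 - 1.06·1.73) = 626 - 1.06·720.
So N_1* = -137/-0.834 = 165, and then N_2* = 720 - 1.73·165 = 435.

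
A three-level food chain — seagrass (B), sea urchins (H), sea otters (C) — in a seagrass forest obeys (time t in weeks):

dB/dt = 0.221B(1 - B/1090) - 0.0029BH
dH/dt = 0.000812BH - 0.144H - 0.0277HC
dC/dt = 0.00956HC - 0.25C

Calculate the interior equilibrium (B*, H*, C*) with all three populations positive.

From dC/dt = 0: 0.00956H* = 0.25, so H* = 26.2.
From dB/dt = 0: 0.221(1 - B*/1090) = 0.0029·26.2, giving B* = 1090·(1 - 0.343) = 716.
From dH/dt = 0: 0.000812·716 - 0.144 = 0.0277C*, so C* = 0.437/0.0277 = 15.8.

B* ≈ 716, H* ≈ 26.2, C* ≈ 15.8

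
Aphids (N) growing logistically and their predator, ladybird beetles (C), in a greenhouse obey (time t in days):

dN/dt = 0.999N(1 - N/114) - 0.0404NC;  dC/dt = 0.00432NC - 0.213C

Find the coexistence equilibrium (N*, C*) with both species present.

N* ≈ 49.3, C* ≈ 14

From dC/dt = 0 with C > 0: 0.00432N* = 0.213, so N* = 49.3.
Substitute into dN/dt = 0: 0.999(1 - 49.3/114) = 0.0404C*.
The bracket is 0.567, giving C* = 0.567/0.0404 = 14.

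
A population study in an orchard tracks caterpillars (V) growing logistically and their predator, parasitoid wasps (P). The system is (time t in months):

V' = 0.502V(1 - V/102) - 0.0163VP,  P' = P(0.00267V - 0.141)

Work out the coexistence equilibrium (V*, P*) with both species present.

V* ≈ 52.8, P* ≈ 14.9

From dP/dt = 0 with P > 0: 0.00267V* = 0.141, so V* = 52.8.
Substitute into dV/dt = 0: 0.502(1 - 52.8/102) = 0.0163P*.
The bracket is 0.482, giving P* = 0.242/0.0163 = 14.9.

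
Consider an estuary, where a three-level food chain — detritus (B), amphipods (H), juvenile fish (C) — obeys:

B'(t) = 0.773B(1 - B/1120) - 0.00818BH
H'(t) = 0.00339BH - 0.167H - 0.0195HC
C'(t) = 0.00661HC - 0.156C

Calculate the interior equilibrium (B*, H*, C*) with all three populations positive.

From dC/dt = 0: 0.00661H* = 0.156, so H* = 23.6.
From dB/dt = 0: 0.773(1 - B*/1120) = 0.00818·23.6, giving B* = 1120·(1 - 0.25) = 840.
From dH/dt = 0: 0.00339·840 - 0.167 = 0.0195C*, so C* = 2.68/0.0195 = 138.

B* ≈ 840, H* ≈ 23.6, C* ≈ 138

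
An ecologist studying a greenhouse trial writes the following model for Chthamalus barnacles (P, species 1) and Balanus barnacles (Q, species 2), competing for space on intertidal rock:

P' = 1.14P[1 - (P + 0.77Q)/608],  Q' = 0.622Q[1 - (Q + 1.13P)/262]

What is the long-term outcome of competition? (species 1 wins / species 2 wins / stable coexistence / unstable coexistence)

Compare the nullcline intercepts: K1/α12 = 608/0.77 = 790 > K2 = 262; K2/α21 = 262/1.13 = 232 < K1 = 608.
Since the inequalities point opposite ways, species 1 can invade but species 2 cannot.

species 1 excludes species 2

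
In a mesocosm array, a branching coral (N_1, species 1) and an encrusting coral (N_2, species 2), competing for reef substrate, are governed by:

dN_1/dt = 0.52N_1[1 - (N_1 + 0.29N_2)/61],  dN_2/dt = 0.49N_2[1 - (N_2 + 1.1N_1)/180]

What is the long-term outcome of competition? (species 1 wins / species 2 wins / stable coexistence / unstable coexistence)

stable coexistence

Compare the nullcline intercepts: K1/α12 = 61/0.29 = 210 > K2 = 180; K2/α21 = 180/1.1 = 164 > K1 = 61.
Since both inequalities hold, each species can invade when rare, so the interior equilibrium is stable.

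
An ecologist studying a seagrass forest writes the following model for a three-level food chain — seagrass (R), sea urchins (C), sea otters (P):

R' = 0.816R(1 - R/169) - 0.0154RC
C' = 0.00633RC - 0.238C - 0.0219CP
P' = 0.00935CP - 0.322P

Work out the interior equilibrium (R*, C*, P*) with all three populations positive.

From dP/dt = 0: 0.00935C* = 0.322, so C* = 34.4.
From dR/dt = 0: 0.816(1 - R*/169) = 0.0154·34.4, giving R* = 169·(1 - 0.65) = 59.2.
From dC/dt = 0: 0.00633·59.2 - 0.238 = 0.0219P*, so P* = 0.136/0.0219 = 6.23.

R* ≈ 59.2, C* ≈ 34.4, P* ≈ 6.23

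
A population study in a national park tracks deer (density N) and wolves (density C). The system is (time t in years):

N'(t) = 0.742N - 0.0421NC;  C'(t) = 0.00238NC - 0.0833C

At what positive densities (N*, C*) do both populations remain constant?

N* ≈ 35, C* ≈ 17.6

Set dC/dt = 0 with C > 0: 0.00238N - 0.0833 = 0, so N* = 0.0833/0.00238 = 35.
Set dN/dt = 0 with N > 0: 0.742 - 0.0421C = 0, so C* = 0.742/0.0421 = 17.6.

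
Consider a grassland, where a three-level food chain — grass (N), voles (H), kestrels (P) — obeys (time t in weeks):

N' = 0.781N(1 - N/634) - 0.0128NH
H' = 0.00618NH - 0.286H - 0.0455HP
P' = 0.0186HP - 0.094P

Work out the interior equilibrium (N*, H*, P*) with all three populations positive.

From dP/dt = 0: 0.0186H* = 0.094, so H* = 5.05.
From dN/dt = 0: 0.781(1 - N*/634) = 0.0128·5.05, giving N* = 634·(1 - 0.0828) = 581.
From dH/dt = 0: 0.00618·581 - 0.286 = 0.0455P*, so P* = 3.31/0.0455 = 72.7.

N* ≈ 581, H* ≈ 5.05, P* ≈ 72.7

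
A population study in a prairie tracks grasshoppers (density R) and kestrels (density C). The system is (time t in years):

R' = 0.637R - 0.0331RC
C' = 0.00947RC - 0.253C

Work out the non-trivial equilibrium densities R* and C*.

R* ≈ 26.7, C* ≈ 19.2

Set dC/dt = 0 with C > 0: 0.00947R - 0.253 = 0, so R* = 0.253/0.00947 = 26.7.
Set dR/dt = 0 with R > 0: 0.637 - 0.0331C = 0, so C* = 0.637/0.0331 = 19.2.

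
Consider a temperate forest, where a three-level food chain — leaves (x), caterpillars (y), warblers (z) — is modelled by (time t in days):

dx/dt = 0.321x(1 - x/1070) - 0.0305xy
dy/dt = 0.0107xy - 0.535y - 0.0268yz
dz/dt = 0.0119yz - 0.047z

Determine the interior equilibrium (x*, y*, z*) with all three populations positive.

x* ≈ 668, y* ≈ 3.95, z* ≈ 247

From dz/dt = 0: 0.0119y* = 0.047, so y* = 3.95.
From dx/dt = 0: 0.321(1 - x*/1070) = 0.0305·3.95, giving x* = 1070·(1 - 0.375) = 668.
From dy/dt = 0: 0.0107·668 - 0.535 = 0.0268z*, so z* = 6.62/0.0268 = 247.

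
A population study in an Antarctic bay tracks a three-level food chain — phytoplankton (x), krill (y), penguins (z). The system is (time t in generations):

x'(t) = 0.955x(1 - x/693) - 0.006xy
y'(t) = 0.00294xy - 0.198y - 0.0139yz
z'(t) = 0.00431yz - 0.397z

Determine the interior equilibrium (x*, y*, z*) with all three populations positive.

x* ≈ 292, y* ≈ 92.1, z* ≈ 47.5

From dz/dt = 0: 0.00431y* = 0.397, so y* = 92.1.
From dx/dt = 0: 0.955(1 - x*/693) = 0.006·92.1, giving x* = 693·(1 - 0.579) = 292.
From dy/dt = 0: 0.00294·292 - 0.198 = 0.0139z*, so z* = 0.66/0.0139 = 47.5.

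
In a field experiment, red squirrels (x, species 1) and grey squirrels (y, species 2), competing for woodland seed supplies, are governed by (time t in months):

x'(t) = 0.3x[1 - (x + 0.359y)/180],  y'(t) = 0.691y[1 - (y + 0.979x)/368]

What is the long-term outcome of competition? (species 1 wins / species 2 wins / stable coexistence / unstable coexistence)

stable coexistence

Compare the nullcline intercepts: K1/α12 = 180/0.359 = 501 > K2 = 368; K2/α21 = 368/0.979 = 376 > K1 = 180.
Since both inequalities hold, each species can invade when rare, so the interior equilibrium is stable.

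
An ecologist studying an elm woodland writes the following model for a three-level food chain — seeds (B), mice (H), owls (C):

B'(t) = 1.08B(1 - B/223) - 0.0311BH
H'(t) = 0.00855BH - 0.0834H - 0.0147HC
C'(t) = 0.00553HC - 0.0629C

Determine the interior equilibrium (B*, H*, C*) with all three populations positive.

From dC/dt = 0: 0.00553H* = 0.0629, so H* = 11.4.
From dB/dt = 0: 1.08(1 - B*/223) = 0.0311·11.4, giving B* = 223·(1 - 0.328) = 150.
From dH/dt = 0: 0.00855·150 - 0.0834 = 0.0147C*, so C* = 1.2/0.0147 = 81.5.

B* ≈ 150, H* ≈ 11.4, C* ≈ 81.5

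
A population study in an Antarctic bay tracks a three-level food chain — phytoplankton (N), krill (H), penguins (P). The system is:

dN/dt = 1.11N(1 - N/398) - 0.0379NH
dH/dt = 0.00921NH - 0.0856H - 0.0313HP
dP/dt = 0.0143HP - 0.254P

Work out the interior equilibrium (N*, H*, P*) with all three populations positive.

N* ≈ 157, H* ≈ 17.8, P* ≈ 43.4

From dP/dt = 0: 0.0143H* = 0.254, so H* = 17.8.
From dN/dt = 0: 1.11(1 - N*/398) = 0.0379·17.8, giving N* = 398·(1 - 0.606) = 157.
From dH/dt = 0: 0.00921·157 - 0.0856 = 0.0313P*, so P* = 1.36/0.0313 = 43.4.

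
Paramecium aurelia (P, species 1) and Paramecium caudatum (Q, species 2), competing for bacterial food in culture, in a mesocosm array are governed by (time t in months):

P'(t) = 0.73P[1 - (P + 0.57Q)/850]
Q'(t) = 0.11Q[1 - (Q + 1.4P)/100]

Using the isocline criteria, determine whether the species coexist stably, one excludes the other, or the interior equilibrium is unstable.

species 1 excludes species 2

Compare the nullcline intercepts: K1/α12 = 850/0.57 = 1490 > K2 = 100; K2/α21 = 100/1.4 = 71.4 < K1 = 850.
Since the inequalities point opposite ways, species 1 can invade but species 2 cannot.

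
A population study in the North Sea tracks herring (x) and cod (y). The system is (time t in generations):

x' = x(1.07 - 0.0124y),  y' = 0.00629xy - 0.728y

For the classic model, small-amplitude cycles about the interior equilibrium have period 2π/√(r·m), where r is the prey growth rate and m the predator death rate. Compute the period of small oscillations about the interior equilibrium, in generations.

T ≈ 7.12 generations

Here r = 1.07 and m = 0.728, so r·m = 0.779.
ω = √0.779 = 0.883 per generation, hence T = 2π/ω ≈ 7.12 generations.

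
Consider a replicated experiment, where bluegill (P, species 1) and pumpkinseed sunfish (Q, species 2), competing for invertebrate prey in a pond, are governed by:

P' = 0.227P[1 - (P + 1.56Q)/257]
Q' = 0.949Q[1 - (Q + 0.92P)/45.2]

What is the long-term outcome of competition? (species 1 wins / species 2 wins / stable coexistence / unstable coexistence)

species 1 excludes species 2

Compare the nullcline intercepts: K1/α12 = 257/1.56 = 165 > K2 = 45.2; K2/α21 = 45.2/0.92 = 49.1 < K1 = 257.
Since the inequalities point opposite ways, species 1 can invade but species 2 cannot.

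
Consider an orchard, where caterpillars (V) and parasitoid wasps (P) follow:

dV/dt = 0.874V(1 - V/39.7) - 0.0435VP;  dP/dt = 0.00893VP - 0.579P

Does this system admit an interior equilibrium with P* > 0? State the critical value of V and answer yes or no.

Threshold V = 64.8; K < 64.8, so no, the predator goes extinct.

The predator equation gives dP/dt > 0 only when V > 0.579/0.00893 = 64.8.
Without the predator, V → K = 39.7. Since 39.7 < 64.8, the predator cannot invade.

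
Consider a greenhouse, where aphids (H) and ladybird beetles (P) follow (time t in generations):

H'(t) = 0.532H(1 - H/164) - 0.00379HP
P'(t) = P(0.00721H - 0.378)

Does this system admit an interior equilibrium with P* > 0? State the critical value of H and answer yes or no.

The predator equation gives dP/dt > 0 only when H > 0.378/0.00721 = 52.4.
Without the predator, H → K = 164. Since 164 > 52.4, the predator can invade and persist.

Threshold H = 52.4; K > 52.4, so yes, the predator persists.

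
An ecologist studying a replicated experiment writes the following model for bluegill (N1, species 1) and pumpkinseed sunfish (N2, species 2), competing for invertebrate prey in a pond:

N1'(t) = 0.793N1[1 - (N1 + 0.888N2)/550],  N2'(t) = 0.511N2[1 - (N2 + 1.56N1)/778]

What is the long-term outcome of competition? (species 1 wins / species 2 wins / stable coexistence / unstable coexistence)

unstable coexistence (outcome depends on initial conditions)

Compare the nullcline intercepts: K1/α12 = 550/0.888 = 619 < K2 = 778; K2/α21 = 778/1.56 = 499 < K1 = 550.
Since both are reversed, neither can invade when rare; the interior point is a saddle.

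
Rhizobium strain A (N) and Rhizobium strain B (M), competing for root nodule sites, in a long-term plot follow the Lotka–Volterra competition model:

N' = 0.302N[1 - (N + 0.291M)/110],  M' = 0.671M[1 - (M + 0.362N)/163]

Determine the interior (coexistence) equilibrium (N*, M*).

N* ≈ 69.9, M* ≈ 138

Setting both brackets to zero gives the nullclines N + 0.291M = 110 and 0.362N + M = 163.
Substituting M = 163 - 0.362N into the first: N(1 - 0.291·0.362) = 110 - 0.291·163.
So N* = 62.6/0.895 = 69.9, and then M* = 163 - 0.362·69.9 = 138.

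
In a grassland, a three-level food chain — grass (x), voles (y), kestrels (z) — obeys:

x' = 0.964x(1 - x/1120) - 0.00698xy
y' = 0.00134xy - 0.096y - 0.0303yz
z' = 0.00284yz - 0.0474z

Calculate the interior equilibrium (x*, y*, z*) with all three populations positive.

From dz/dt = 0: 0.00284y* = 0.0474, so y* = 16.7.
From dx/dt = 0: 0.964(1 - x*/1120) = 0.00698·16.7, giving x* = 1120·(1 - 0.121) = 985.
From dy/dt = 0: 0.00134·985 - 0.096 = 0.0303z*, so z* = 1.22/0.0303 = 40.4.

x* ≈ 985, y* ≈ 16.7, z* ≈ 40.4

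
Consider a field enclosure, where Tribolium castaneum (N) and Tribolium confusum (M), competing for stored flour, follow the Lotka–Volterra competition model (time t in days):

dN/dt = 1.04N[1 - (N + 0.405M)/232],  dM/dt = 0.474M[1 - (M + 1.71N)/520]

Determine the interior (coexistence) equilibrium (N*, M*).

N* ≈ 69.6, M* ≈ 401

Setting both brackets to zero gives the nullclines N + 0.405M = 232 and 1.71N + M = 520.
Substituting M = 520 - 1.71N into the first: N(1 - 0.405·1.71) = 232 - 0.405·520.
So N* = 21.4/0.307 = 69.6, and then M* = 520 - 1.71·69.6 = 401.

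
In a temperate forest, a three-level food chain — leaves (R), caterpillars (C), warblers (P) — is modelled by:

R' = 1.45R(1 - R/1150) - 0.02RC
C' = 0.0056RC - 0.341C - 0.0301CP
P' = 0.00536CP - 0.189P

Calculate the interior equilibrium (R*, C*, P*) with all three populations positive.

From dP/dt = 0: 0.00536C* = 0.189, so C* = 35.3.
From dR/dt = 0: 1.45(1 - R*/1150) = 0.02·35.3, giving R* = 1150·(1 - 0.486) = 591.
From dC/dt = 0: 0.0056·591 - 0.341 = 0.0301P*, so P* = 2.97/0.0301 = 98.6.

R* ≈ 591, C* ≈ 35.3, P* ≈ 98.6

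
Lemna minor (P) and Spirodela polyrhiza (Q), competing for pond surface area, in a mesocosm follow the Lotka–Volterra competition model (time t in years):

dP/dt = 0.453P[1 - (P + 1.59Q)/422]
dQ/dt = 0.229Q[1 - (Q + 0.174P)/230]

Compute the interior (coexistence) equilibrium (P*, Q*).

Setting both brackets to zero gives the nullclines P + 1.59Q = 422 and 0.174P + Q = 230.
Substituting Q = 230 - 0.174P into the first: P(1 - 1.59·0.174) = 422 - 1.59·230.
So P* = 56.3/0.723 = 77.8, and then Q* = 230 - 0.174·77.8 = 216.

P* ≈ 77.8, Q* ≈ 216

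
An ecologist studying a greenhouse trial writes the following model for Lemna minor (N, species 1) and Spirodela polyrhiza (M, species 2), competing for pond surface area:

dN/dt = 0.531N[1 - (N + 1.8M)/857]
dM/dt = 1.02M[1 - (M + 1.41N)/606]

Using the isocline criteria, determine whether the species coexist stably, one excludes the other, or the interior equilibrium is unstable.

Compare the nullcline intercepts: K1/α12 = 857/1.8 = 476 < K2 = 606; K2/α21 = 606/1.41 = 430 < K1 = 857.
Since both are reversed, neither can invade when rare; the interior point is a saddle.

unstable coexistence (outcome depends on initial conditions)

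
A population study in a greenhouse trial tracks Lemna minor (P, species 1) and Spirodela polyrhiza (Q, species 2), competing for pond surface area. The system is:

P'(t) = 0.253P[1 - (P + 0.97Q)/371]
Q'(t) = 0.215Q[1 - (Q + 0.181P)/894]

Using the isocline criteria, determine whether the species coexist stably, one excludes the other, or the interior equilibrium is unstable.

species 2 excludes species 1

Compare the nullcline intercepts: K1/α12 = 371/0.97 = 382 < K2 = 894; K2/α21 = 894/0.181 = 4940 > K1 = 371.
Since the inequalities point opposite ways, species 2 can invade but species 1 cannot.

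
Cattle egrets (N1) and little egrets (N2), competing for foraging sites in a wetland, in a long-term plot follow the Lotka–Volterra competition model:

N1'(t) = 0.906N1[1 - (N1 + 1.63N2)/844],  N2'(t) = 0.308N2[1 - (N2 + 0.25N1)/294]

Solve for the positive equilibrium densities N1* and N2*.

Setting both brackets to zero gives the nullclines N1 + 1.63N2 = 844 and 0.25N1 + N2 = 294.
Substituting N2 = 294 - 0.25N1 into the first: N1(1 - 1.63·0.25) = 844 - 1.63·294.
So N1* = 365/0.593 = 616, and then N2* = 294 - 0.25·616 = 140.

N1* ≈ 616, N2* ≈ 140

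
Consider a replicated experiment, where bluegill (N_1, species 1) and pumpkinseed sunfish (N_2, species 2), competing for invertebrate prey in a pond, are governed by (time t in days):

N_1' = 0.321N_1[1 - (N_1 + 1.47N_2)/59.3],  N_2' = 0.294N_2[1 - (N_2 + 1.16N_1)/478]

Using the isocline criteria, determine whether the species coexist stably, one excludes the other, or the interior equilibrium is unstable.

species 2 excludes species 1

Compare the nullcline intercepts: K1/α12 = 59.3/1.47 = 40.3 < K2 = 478; K2/α21 = 478/1.16 = 412 > K1 = 59.3.
Since the inequalities point opposite ways, species 2 can invade but species 1 cannot.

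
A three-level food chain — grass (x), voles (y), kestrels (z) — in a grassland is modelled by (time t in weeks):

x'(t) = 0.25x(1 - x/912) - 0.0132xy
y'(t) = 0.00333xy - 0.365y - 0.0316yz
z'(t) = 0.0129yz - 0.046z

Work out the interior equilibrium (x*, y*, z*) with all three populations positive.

x* ≈ 740, y* ≈ 3.57, z* ≈ 66.5

From dz/dt = 0: 0.0129y* = 0.046, so y* = 3.57.
From dx/dt = 0: 0.25(1 - x*/912) = 0.0132·3.57, giving x* = 912·(1 - 0.188) = 740.
From dy/dt = 0: 0.00333·740 - 0.365 = 0.0316z*, so z* = 2.1/0.0316 = 66.5.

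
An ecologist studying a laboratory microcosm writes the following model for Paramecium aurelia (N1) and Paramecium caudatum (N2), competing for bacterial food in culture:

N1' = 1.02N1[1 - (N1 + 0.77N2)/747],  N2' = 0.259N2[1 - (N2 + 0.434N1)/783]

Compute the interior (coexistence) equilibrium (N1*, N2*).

N1* ≈ 216, N2* ≈ 689

Setting both brackets to zero gives the nullclines N1 + 0.77N2 = 747 and 0.434N1 + N2 = 783.
Substituting N2 = 783 - 0.434N1 into the first: N1(1 - 0.77·0.434) = 747 - 0.77·783.
So N1* = 144/0.666 = 216, and then N2* = 783 - 0.434·216 = 689.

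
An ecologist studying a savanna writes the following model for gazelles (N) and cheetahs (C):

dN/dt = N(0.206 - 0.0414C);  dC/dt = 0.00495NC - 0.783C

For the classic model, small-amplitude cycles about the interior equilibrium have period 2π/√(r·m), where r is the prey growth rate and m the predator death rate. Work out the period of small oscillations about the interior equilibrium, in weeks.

T ≈ 15.6 weeks

Here r = 0.206 and m = 0.783, so r·m = 0.161.
ω = √0.161 = 0.402 per week, hence T = 2π/ω ≈ 15.6 weeks.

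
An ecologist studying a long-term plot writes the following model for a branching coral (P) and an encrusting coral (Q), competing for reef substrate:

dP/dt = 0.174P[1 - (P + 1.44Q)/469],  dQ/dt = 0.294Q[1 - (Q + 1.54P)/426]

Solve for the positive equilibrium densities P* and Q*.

P* ≈ 119, Q* ≈ 243

Setting both brackets to zero gives the nullclines P + 1.44Q = 469 and 1.54P + Q = 426.
Substituting Q = 426 - 1.54P into the first: P(1 - 1.44·1.54) = 469 - 1.44·426.
So P* = -144/-1.22 = 119, and then Q* = 426 - 1.54·119 = 243.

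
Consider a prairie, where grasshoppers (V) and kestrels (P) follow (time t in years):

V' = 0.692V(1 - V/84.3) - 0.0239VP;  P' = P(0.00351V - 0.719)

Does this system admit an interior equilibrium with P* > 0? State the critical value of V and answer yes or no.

The predator equation gives dP/dt > 0 only when V > 0.719/0.00351 = 205.
Without the predator, V → K = 84.3. Since 84.3 < 205, the predator cannot invade.

Threshold V = 205; K < 205, so no, the predator goes extinct.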